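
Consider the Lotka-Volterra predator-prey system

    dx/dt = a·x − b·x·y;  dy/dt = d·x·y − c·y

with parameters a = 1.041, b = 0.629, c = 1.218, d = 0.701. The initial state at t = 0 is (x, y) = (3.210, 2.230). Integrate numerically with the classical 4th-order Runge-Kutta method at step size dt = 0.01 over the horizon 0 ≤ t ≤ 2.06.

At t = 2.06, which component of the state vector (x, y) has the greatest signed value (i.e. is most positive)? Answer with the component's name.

largest component: y

t=0.000: state=(3.210, 2.230)
step 1 (dt=0.01): k1=(-1.161, 2.302), k2=(-1.182, 2.305), k3=(-1.182, 2.304), k4=(-1.203, 2.307); state += dt/6·(k1+2k2+2k3+k4)
t=0.010: state=(3.198, 2.253)
t=0.020: state=(3.186, 2.276)
t=0.030: state=(3.173, 2.299)
continuing one RK4 step at a time; state shown every 10 steps (Δt=0.1):
t=0.100: state=(3.074, 2.461)
t=0.200: state=(2.901, 2.687)
t=0.300: state=(2.700, 2.895)
t=0.400: state=(2.483, 3.074)
t=0.500: state=(2.261, 3.214)
t=0.600: state=(2.043, 3.309)
t=0.700: state=(1.838, 3.356)
t=0.800: state=(1.651, 3.357)
t=0.900: state=(1.485, 3.317)
t=1.000: state=(1.341, 3.242)
t=1.100: state=(1.217, 3.139)
t=1.200: state=(1.113, 3.015)
t=1.300: state=(1.026, 2.877)
t=1.400: state=(0.954, 2.730)
t=1.500: state=(0.896, 2.578)
t=1.600: state=(0.850, 2.427)
t=1.700: state=(0.813, 2.277)
t=1.800: state=(0.786, 2.132)
t=1.900: state=(0.766, 1.993)
t=2.000: state=(0.753, 1.861)
t=2.060: state=(0.748, 1.785)
compare at T: x=0.748, y=1.785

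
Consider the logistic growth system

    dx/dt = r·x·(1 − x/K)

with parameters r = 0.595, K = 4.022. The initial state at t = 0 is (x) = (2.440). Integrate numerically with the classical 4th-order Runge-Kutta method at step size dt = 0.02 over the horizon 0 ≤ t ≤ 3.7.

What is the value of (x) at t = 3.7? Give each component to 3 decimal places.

(x) = (3.753)

t=0.000: state=(2.440)
step 1 (dt=0.02): k1=(0.571), k2=(0.570), k3=(0.570), k4=(0.570); state += dt/6·(k1+2k2+2k3+k4)
t=0.020: state=(2.451)
t=0.040: state=(2.463)
t=0.060: state=(2.474)
continuing one RK4 step at a time; state shown every 10 steps (Δt=0.2):
t=0.200: state=(2.553)
t=0.400: state=(2.662)
t=0.600: state=(2.767)
t=0.800: state=(2.867)
t=1.000: state=(2.963)
t=1.200: state=(3.053)
t=1.400: state=(3.138)
t=1.600: state=(3.217)
t=1.800: state=(3.291)
t=2.000: state=(3.359)
t=2.200: state=(3.423)
t=2.400: state=(3.481)
t=2.600: state=(3.534)
t=2.800: state=(3.583)
t=3.000: state=(3.627)
t=3.200: state=(3.668)
t=3.400: state=(3.704)
t=3.600: state=(3.737)
t=3.700: state=(3.753)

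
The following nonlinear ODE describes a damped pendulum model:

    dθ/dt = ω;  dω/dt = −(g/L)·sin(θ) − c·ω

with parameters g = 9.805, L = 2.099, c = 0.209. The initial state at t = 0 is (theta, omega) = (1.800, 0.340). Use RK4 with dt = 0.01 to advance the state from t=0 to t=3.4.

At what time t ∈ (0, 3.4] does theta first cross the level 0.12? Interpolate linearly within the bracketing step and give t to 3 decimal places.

t=0.000: state=(1.800, 0.340)
step 1 (dt=0.01): k1=(0.340, -4.620), k2=(0.317, -4.614), k3=(0.317, -4.614), k4=(0.294, -4.607); state += dt/6·(k1+2k2+2k3+k4)
t=0.010: state=(1.803, 0.294)
t=0.020: state=(1.806, 0.248)
t=0.030: state=(1.808, 0.202)
continuing one RK4 step at a time; state shown every 20 steps (Δt=0.2):
t=0.200: state=(1.777, -0.564)
t=0.400: state=(1.576, -1.448)
t=0.600: state=(1.201, -2.285)
t=0.800: state=(0.674, -2.925)
t=0.980: state=(0.122, -3.135)
next step: t=0.990: state=(0.091, -3.133) — theta has crossed 0.12
linear interpolation between t=0.980 (0.12242) and t=0.990 (0.09108) → t≈0.981

t = 0.981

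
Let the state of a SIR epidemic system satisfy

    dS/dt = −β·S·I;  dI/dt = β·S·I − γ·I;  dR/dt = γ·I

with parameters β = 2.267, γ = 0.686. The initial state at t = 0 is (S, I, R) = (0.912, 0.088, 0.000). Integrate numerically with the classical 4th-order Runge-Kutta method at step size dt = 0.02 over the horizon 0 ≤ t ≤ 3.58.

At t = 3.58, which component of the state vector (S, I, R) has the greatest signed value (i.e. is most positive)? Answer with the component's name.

largest component: R

t=0.000: state=(0.912, 0.088, 0.000)
step 1 (dt=0.02): k1=(-0.182, 0.122, 0.060), k2=(-0.184, 0.123, 0.061), k3=(-0.184, 0.123, 0.061), k4=(-0.186, 0.124, 0.062); state += dt/6·(k1+2k2+2k3+k4)
t=0.020: state=(0.908, 0.090, 0.001)
t=0.040: state=(0.905, 0.093, 0.002)
t=0.060: state=(0.901, 0.096, 0.004)
continuing one RK4 step at a time; state shown every 10 steps (Δt=0.2):
t=0.200: state=(0.871, 0.115, 0.014)
t=0.400: state=(0.821, 0.147, 0.032)
t=0.600: state=(0.762, 0.184, 0.054)
t=0.800: state=(0.695, 0.223, 0.082)
t=1.000: state=(0.622, 0.262, 0.116)
t=1.200: state=(0.548, 0.298, 0.154)
t=1.400: state=(0.476, 0.327, 0.197)
t=1.600: state=(0.408, 0.349, 0.244)
t=1.800: state=(0.347, 0.361, 0.292)
t=2.000: state=(0.295, 0.363, 0.342)
t=2.200: state=(0.250, 0.358, 0.392)
t=2.400: state=(0.213, 0.347, 0.440)
t=2.600: state=(0.183, 0.331, 0.487)
t=2.800: state=(0.158, 0.311, 0.531)
t=3.000: state=(0.138, 0.290, 0.572)
t=3.200: state=(0.121, 0.268, 0.610)
t=3.400: state=(0.108, 0.246, 0.646)
t=3.580: state=(0.098, 0.227, 0.675)
compare at T: S=0.098, I=0.227, R=0.675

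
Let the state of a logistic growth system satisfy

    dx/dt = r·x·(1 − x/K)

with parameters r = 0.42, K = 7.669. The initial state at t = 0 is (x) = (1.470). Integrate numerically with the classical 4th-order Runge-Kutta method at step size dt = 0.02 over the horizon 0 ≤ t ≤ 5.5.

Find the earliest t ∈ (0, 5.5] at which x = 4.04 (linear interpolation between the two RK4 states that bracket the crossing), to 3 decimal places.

t=0.000: state=(1.470)
step 1 (dt=0.02): k1=(0.499), k2=(0.500), k3=(0.500), k4=(0.502); state += dt/6·(k1+2k2+2k3+k4)
t=0.020: state=(1.480)
t=0.040: state=(1.490)
t=0.060: state=(1.500)
continuing one RK4 step at a time; state shown every 10 steps (Δt=0.2):
t=0.200: state=(1.572)
t=0.400: state=(1.680)
t=0.600: state=(1.793)
t=0.800: state=(1.911)
t=1.000: state=(2.034)
t=1.200: state=(2.162)
t=1.400: state=(2.295)
t=1.600: state=(2.432)
t=1.800: state=(2.573)
t=2.000: state=(2.719)
t=2.200: state=(2.868)
t=2.400: state=(3.020)
t=2.600: state=(3.176)
t=2.800: state=(3.333)
t=3.000: state=(3.492)
t=3.200: state=(3.652)
t=3.400: state=(3.813)
t=3.600: state=(3.974)
t=3.680: state=(4.038)
next step: t=3.700: state=(4.055) — x has crossed 4.04
linear interpolation between t=3.680 (4.03845) and t=3.700 (4.05450) → t≈3.682

t = 3.682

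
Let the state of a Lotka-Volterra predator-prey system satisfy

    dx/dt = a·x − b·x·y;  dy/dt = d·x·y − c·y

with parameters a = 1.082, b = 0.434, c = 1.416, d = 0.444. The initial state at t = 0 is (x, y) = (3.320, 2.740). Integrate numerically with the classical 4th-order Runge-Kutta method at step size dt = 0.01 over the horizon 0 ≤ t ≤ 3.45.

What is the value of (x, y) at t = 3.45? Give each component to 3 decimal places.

t=0.000: state=(3.320, 2.740)
step 1 (dt=0.01): k1=(-0.356, 0.159), k2=(-0.357, 0.157), k3=(-0.357, 0.157), k4=(-0.358, 0.155); state += dt/6·(k1+2k2+2k3+k4)
t=0.010: state=(3.316, 2.742)
t=0.020: state=(3.313, 2.743)
t=0.030: state=(3.309, 2.745)
continuing one RK4 step at a time; state shown every 20 steps (Δt=0.2):
t=0.200: state=(3.246, 2.763)
t=0.400: state=(3.170, 2.768)
t=0.600: state=(3.097, 2.754)
t=0.800: state=(3.031, 2.723)
t=1.000: state=(2.977, 2.678)
t=1.200: state=(2.936, 2.623)
t=1.400: state=(2.911, 2.562)
t=1.600: state=(2.901, 2.498)
t=1.800: state=(2.908, 2.435)
t=2.000: state=(2.930, 2.377)
t=2.200: state=(2.967, 2.327)
t=2.400: state=(3.015, 2.286)
t=2.600: state=(3.074, 2.257)
t=2.800: state=(3.140, 2.240)
t=3.000: state=(3.211, 2.237)
t=3.200: state=(3.282, 2.249)
t=3.400: state=(3.349, 2.274)
t=3.450: state=(3.364, 2.283)

(x, y) = (3.364, 2.283)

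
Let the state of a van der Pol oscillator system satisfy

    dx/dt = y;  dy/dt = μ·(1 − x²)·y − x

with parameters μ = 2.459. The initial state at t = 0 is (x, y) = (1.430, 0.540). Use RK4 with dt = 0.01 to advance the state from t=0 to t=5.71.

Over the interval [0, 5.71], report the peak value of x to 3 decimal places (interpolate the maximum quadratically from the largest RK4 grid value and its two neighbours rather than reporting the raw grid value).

t=0.000: state=(1.430, 0.540)
step 1 (dt=0.01): k1=(0.540, -2.817), k2=(0.526, -2.794), k3=(0.526, -2.794), k4=(0.512, -2.770); state += dt/6·(k1+2k2+2k3+k4)
t=0.010: state=(1.435, 0.512)
t=0.020: state=(1.440, 0.485)
t=0.030: state=(1.445, 0.458)
continuing one RK4 step at a time; state shown every 20 steps (Δt=0.2):
t=0.200: state=(1.489, 0.084)
t=0.400: state=(1.477, -0.178)
t=0.600: state=(1.425, -0.328)
t=0.800: state=(1.348, -0.432)
t=1.000: state=(1.252, -0.529)
t=1.200: state=(1.135, -0.646)
t=1.400: state=(0.991, -0.812)
t=1.600: state=(0.804, -1.081)
t=1.800: state=(0.545, -1.561)
t=2.000: state=(0.151, -2.473)
t=2.200: state=(-0.484, -3.909)
t=2.400: state=(-1.327, -3.979)
t=2.600: state=(-1.879, -1.482)
t=2.800: state=(-2.016, -0.151)
t=3.000: state=(-2.006, 0.175)
t=3.200: state=(-1.961, 0.252)
t=3.400: state=(-1.908, 0.279)
t=3.600: state=(-1.850, 0.296)
t=3.800: state=(-1.789, 0.314)
t=4.000: state=(-1.725, 0.333)
t=4.200: state=(-1.656, 0.357)
t=4.400: state=(-1.581, 0.385)
t=4.600: state=(-1.501, 0.421)
t=4.800: state=(-1.412, 0.468)
t=5.000: state=(-1.313, 0.531)
t=5.200: state=(-1.198, 0.620)
t=5.400: state=(-1.062, 0.753)
t=5.600: state=(-0.892, 0.967)
t=5.710: state=(-0.776, 1.145)
largest grid value and its neighbours: x(0.240)=1.49069, x(0.250)=1.49079, x(0.260)=1.49075
parabola through these three points peaks at t≈0.252 with x≈1.49080

max x = 1.491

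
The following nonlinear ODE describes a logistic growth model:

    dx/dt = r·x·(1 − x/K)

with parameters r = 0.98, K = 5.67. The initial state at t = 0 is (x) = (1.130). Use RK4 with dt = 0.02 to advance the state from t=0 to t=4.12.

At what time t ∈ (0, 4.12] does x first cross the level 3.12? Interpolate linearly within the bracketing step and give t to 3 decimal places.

t = 1.625

t=0.000: state=(1.130)
step 1 (dt=0.02): k1=(0.887), k2=(0.892), k3=(0.892), k4=(0.897); state += dt/6·(k1+2k2+2k3+k4)
t=0.020: state=(1.148)
t=0.040: state=(1.166)
t=0.060: state=(1.184)
continuing one RK4 step at a time; state shown every 10 steps (Δt=0.2):
t=0.200: state=(1.318)
t=0.400: state=(1.526)
t=0.600: state=(1.755)
t=0.800: state=(2.000)
t=1.000: state=(2.261)
t=1.200: state=(2.532)
t=1.400: state=(2.808)
t=1.600: state=(3.086)
t=1.620: state=(3.113)
next step: t=1.640: state=(3.141) — x has crossed 3.12
linear interpolation between t=1.620 (3.11319) and t=1.640 (3.14068) → t≈1.625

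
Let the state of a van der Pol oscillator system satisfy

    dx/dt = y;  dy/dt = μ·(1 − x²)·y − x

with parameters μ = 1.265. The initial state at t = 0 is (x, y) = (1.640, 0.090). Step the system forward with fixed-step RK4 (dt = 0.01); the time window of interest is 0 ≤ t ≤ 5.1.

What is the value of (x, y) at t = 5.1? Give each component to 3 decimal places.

(x, y) = (-0.407, 1.740)

t=0.000: state=(1.640, 0.090)
step 1 (dt=0.01): k1=(0.090, -1.832), k2=(0.081, -1.813), k3=(0.081, -1.814), k4=(0.072, -1.795); state += dt/6·(k1+2k2+2k3+k4)
t=0.010: state=(1.641, 0.072)
t=0.020: state=(1.641, 0.054)
t=0.030: state=(1.642, 0.037)
continuing one RK4 step at a time; state shown every 20 steps (Δt=0.2):
t=0.200: state=(1.626, -0.208)
t=0.400: state=(1.563, -0.406)
t=0.600: state=(1.467, -0.551)
t=0.800: state=(1.344, -0.681)
t=1.000: state=(1.194, -0.819)
t=1.200: state=(1.014, -0.990)
t=1.400: state=(0.795, -1.221)
t=1.600: state=(0.520, -1.549)
t=1.800: state=(0.166, -2.009)
t=2.000: state=(-0.291, -2.564)
t=2.200: state=(-0.846, -2.909)
t=2.400: state=(-1.401, -2.480)
t=2.600: state=(-1.792, -1.386)
t=2.800: state=(-1.967, -0.443)
t=3.000: state=(-1.999, 0.071)
t=3.200: state=(-1.957, 0.314)
t=3.400: state=(-1.881, 0.439)
t=3.600: state=(-1.784, 0.519)
t=3.800: state=(-1.674, 0.586)
t=4.000: state=(-1.550, 0.658)
t=4.200: state=(-1.410, 0.743)
t=4.400: state=(-1.251, 0.854)
t=4.600: state=(-1.066, 1.006)
t=4.800: state=(-0.844, 1.221)
t=5.000: state=(-0.571, 1.534)
t=5.100: state=(-0.407, 1.740)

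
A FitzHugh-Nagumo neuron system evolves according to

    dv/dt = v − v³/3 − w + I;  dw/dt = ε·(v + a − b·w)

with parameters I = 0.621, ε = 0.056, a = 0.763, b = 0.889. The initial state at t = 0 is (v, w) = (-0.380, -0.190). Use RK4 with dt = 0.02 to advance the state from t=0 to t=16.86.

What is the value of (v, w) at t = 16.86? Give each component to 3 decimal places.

t=0.000: state=(-0.380, -0.190)
step 1 (dt=0.02): k1=(0.449, 0.031), k2=(0.453, 0.031), k3=(0.453, 0.031), k4=(0.456, 0.031); state += dt/6·(k1+2k2+2k3+k4)
t=0.020: state=(-0.371, -0.189)
t=0.040: state=(-0.362, -0.189)
t=0.060: state=(-0.352, -0.188)
continuing one RK4 step at a time; state shown every 50 steps (Δt=1):
t=1.000: state=(0.339, -0.143)
t=2.000: state=(1.587, -0.041)
t=3.000: state=(1.936, 0.103)
t=4.000: state=(1.914, 0.245)
t=5.000: state=(1.864, 0.378)
t=6.000: state=(1.812, 0.502)
t=7.000: state=(1.760, 0.617)
t=8.000: state=(1.707, 0.723)
t=9.000: state=(1.653, 0.822)
t=10.000: state=(1.599, 0.912)
t=11.000: state=(1.543, 0.995)
t=12.000: state=(1.486, 1.071)
t=13.000: state=(1.427, 1.141)
t=14.000: state=(1.364, 1.203)
t=15.000: state=(1.298, 1.259)
t=16.000: state=(1.226, 1.309)
t=16.860: state=(1.157, 1.346)

(v, w) = (1.157, 1.346)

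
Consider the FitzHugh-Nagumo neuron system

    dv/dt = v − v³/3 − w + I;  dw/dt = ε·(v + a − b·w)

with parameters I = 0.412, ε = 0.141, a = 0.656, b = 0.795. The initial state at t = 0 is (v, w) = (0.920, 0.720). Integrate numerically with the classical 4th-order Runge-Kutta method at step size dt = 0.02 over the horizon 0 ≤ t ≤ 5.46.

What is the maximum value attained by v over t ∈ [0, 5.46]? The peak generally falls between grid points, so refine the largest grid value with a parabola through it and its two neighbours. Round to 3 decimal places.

max v = 1.255

t=0.000: state=(0.920, 0.720)
step 1 (dt=0.02): k1=(0.352, 0.142), k2=(0.352, 0.142), k3=(0.352, 0.142), k4=(0.351, 0.142); state += dt/6·(k1+2k2+2k3+k4)
t=0.020: state=(0.927, 0.723)
t=0.040: state=(0.934, 0.726)
t=0.060: state=(0.941, 0.729)
continuing one RK4 step at a time; state shown every 10 steps (Δt=0.2):
t=0.200: state=(0.988, 0.749)
t=0.400: state=(1.051, 0.779)
t=0.600: state=(1.107, 0.810)
t=0.800: state=(1.154, 0.842)
t=1.000: state=(1.191, 0.874)
t=1.200: state=(1.220, 0.907)
t=1.400: state=(1.239, 0.939)
t=1.600: state=(1.251, 0.972)
t=1.800: state=(1.255, 1.003)
t=2.000: state=(1.253, 1.034)
t=2.200: state=(1.245, 1.065)
t=2.400: state=(1.233, 1.094)
t=2.600: state=(1.216, 1.122)
t=2.800: state=(1.196, 1.149)
t=3.000: state=(1.172, 1.175)
t=3.200: state=(1.145, 1.200)
t=3.400: state=(1.115, 1.223)
t=3.600: state=(1.082, 1.245)
t=3.800: state=(1.045, 1.265)
t=4.000: state=(1.006, 1.284)
t=4.200: state=(0.963, 1.301)
t=4.400: state=(0.916, 1.317)
t=4.600: state=(0.865, 1.331)
t=4.800: state=(0.808, 1.343)
t=5.000: state=(0.745, 1.353)
t=5.200: state=(0.674, 1.361)
t=5.400: state=(0.594, 1.367)
t=5.460: state=(0.567, 1.368)
largest grid value and its neighbours: v(1.800)=1.25518, v(1.820)=1.25524, v(1.840)=1.25524
parabola through these three points peaks at t≈1.829 with v≈1.25525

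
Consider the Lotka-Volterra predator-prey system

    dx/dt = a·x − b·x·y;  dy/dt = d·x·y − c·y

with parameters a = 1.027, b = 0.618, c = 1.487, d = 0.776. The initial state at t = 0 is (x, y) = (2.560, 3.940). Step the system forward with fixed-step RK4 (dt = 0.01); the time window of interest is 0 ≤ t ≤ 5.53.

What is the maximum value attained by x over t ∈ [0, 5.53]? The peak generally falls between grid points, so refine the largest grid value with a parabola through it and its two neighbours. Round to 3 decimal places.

t=0.000: state=(2.560, 3.940)
step 1 (dt=0.01): k1=(-3.604, 1.968), k2=(-3.594, 1.918), k3=(-3.594, 1.918), k4=(-3.584, 1.867); state += dt/6·(k1+2k2+2k3+k4)
t=0.010: state=(2.524, 3.959)
t=0.020: state=(2.488, 3.977)
t=0.030: state=(2.453, 3.994)
continuing one RK4 step at a time; state shown every 20 steps (Δt=0.2):
t=0.200: state=(1.901, 4.129)
t=0.400: state=(1.412, 3.957)
t=0.600: state=(1.088, 3.562)
t=0.800: state=(0.886, 3.079)
t=1.000: state=(0.766, 2.598)
t=1.200: state=(0.702, 2.161)
t=1.400: state=(0.676, 1.785)
t=1.600: state=(0.679, 1.473)
t=1.800: state=(0.706, 1.218)
t=2.000: state=(0.756, 1.013)
t=2.200: state=(0.828, 0.850)
t=2.400: state=(0.923, 0.723)
t=2.600: state=(1.043, 0.625)
t=2.800: state=(1.191, 0.552)
t=3.000: state=(1.371, 0.500)
t=3.200: state=(1.586, 0.467)
t=3.400: state=(1.840, 0.452)
t=3.600: state=(2.137, 0.457)
t=3.800: state=(2.476, 0.485)
t=4.000: state=(2.854, 0.545)
t=4.200: state=(3.257, 0.650)
t=4.400: state=(3.654, 0.826)
t=4.600: state=(3.987, 1.112)
t=4.800: state=(4.159, 1.558)
t=5.000: state=(4.057, 2.198)
t=5.200: state=(3.621, 2.975)
t=5.400: state=(2.940, 3.684)
t=5.530: state=(2.467, 3.988)
largest grid value and its neighbours: x(4.830)=4.16385, x(4.840)=4.16400, x(4.850)=4.16341
parabola through these three points peaks at t≈4.837 with x≈4.16404

max x = 4.164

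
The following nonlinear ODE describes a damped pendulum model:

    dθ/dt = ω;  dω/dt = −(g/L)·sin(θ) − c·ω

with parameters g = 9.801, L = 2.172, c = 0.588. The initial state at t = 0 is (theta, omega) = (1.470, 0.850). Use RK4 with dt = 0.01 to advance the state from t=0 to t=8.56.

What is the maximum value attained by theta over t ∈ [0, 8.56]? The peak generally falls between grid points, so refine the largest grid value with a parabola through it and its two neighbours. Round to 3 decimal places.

t=0.000: state=(1.470, 0.850)
step 1 (dt=0.01): k1=(0.850, -4.989), k2=(0.825, -4.977), k3=(0.825, -4.977), k4=(0.800, -4.964); state += dt/6·(k1+2k2+2k3+k4)
t=0.010: state=(1.478, 0.800)
t=0.020: state=(1.486, 0.751)
t=0.030: state=(1.493, 0.701)
continuing one RK4 step at a time; state shown every 50 steps (Δt=0.5):
t=0.500: state=(1.327, -1.310)
t=1.000: state=(0.329, -2.382)
t=1.500: state=(-0.675, -1.322)
t=2.000: state=(-0.874, 0.487)
t=2.500: state=(-0.323, 1.495)
t=3.000: state=(0.360, 1.005)
t=3.500: state=(0.559, -0.214)
t=4.000: state=(0.231, -0.949)
t=4.500: state=(-0.215, -0.678)
t=5.000: state=(-0.358, 0.117)
t=5.500: state=(-0.152, 0.609)
t=6.000: state=(0.136, 0.441)
t=6.500: state=(0.230, -0.073)
t=7.000: state=(0.097, -0.392)
t=7.500: state=(-0.088, -0.283)
t=8.000: state=(-0.148, 0.049)
t=8.500: state=(-0.061, 0.253)
t=8.560: state=(-0.046, 0.259)
largest grid value and its neighbours: theta(0.170)=1.54457, theta(0.180)=1.54475, theta(0.190)=1.54447
parabola through these three points peaks at t≈0.179 with theta≈1.54475

max theta = 1.545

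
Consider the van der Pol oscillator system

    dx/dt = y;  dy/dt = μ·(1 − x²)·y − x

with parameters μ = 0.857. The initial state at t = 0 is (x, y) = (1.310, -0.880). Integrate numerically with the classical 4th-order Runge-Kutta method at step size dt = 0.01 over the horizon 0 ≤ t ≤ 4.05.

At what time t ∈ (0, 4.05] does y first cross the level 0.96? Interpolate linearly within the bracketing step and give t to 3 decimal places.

t = 3.295

t=0.000: state=(1.310, -0.880)
step 1 (dt=0.01): k1=(-0.880, -0.770), k2=(-0.884, -0.772), k3=(-0.884, -0.772), k4=(-0.888, -0.774); state += dt/6·(k1+2k2+2k3+k4)
t=0.010: state=(1.301, -0.888)
t=0.020: state=(1.292, -0.895)
t=0.030: state=(1.283, -0.903)
continuing one RK4 step at a time; state shown every 20 steps (Δt=0.2):
t=0.200: state=(1.118, -1.045)
t=0.400: state=(0.890, -1.244)
t=0.600: state=(0.617, -1.495)
t=0.800: state=(0.288, -1.809)
t=1.000: state=(-0.109, -2.161)
t=1.200: state=(-0.572, -2.437)
t=1.400: state=(-1.063, -2.404)
t=1.600: state=(-1.501, -1.898)
t=1.800: state=(-1.804, -1.114)
t=2.000: state=(-1.953, -0.413)
t=2.200: state=(-1.985, 0.060)
t=2.400: state=(-1.941, 0.348)
t=2.600: state=(-1.852, 0.530)
t=2.800: state=(-1.733, 0.662)
t=3.000: state=(-1.589, 0.777)
t=3.200: state=(-1.421, 0.897)
t=3.290: state=(-1.338, 0.957)
next step: t=3.300: state=(-1.329, 0.963) — y has crossed 0.96
linear interpolation between t=3.290 (0.95654) and t=3.300 (0.96347) → t≈3.295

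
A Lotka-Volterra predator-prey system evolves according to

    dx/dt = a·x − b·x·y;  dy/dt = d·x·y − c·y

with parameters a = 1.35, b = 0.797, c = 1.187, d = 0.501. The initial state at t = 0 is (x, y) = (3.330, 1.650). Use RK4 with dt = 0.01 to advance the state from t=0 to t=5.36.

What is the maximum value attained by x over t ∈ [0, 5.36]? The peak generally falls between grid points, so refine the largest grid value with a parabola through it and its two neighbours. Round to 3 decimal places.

t=0.000: state=(3.330, 1.650)
step 1 (dt=0.01): k1=(0.116, 0.794), k2=(0.106, 0.797), k3=(0.106, 0.797), k4=(0.095, 0.799); state += dt/6·(k1+2k2+2k3+k4)
t=0.010: state=(3.331, 1.658)
t=0.020: state=(3.332, 1.666)
t=0.030: state=(3.333, 1.674)
continuing one RK4 step at a time; state shown every 20 steps (Δt=0.2):
t=0.200: state=(3.310, 1.816)
t=0.400: state=(3.202, 1.986)
t=0.600: state=(3.018, 2.141)
t=0.800: state=(2.782, 2.258)
t=1.000: state=(2.528, 2.324)
t=1.200: state=(2.283, 2.332)
t=1.400: state=(2.069, 2.286)
t=1.600: state=(1.894, 2.198)
t=1.800: state=(1.764, 2.082)
t=2.000: state=(1.675, 1.950)
t=2.200: state=(1.626, 1.814)
t=2.400: state=(1.612, 1.682)
t=2.600: state=(1.631, 1.560)
t=2.800: state=(1.681, 1.452)
t=3.000: state=(1.760, 1.361)
t=3.200: state=(1.868, 1.287)
t=3.400: state=(2.002, 1.232)
t=3.600: state=(2.162, 1.196)
t=3.800: state=(2.344, 1.182)
t=4.000: state=(2.542, 1.191)
t=4.200: state=(2.748, 1.224)
t=4.400: state=(2.948, 1.284)
t=4.600: state=(3.126, 1.374)
t=4.800: state=(3.260, 1.493)
t=5.000: state=(3.328, 1.639)
t=5.200: state=(3.314, 1.804)
t=5.360: state=(3.240, 1.941)
largest grid value and its neighbours: x(5.060)=3.33310, x(5.070)=3.33318, x(5.080)=3.33305
parabola through these three points peaks at t≈5.069 with x≈3.33318

max x = 3.333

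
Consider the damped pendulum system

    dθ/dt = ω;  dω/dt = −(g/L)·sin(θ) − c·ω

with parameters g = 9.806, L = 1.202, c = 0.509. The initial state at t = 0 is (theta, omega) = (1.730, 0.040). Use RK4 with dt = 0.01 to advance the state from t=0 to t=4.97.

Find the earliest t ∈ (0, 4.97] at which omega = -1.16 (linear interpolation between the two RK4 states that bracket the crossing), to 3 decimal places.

t = 0.154

t=0.000: state=(1.730, 0.040)
step 1 (dt=0.01): k1=(0.040, -8.075), k2=(-0.000, -8.054), k3=(-0.000, -8.055), k4=(-0.041, -8.034); state += dt/6·(k1+2k2+2k3+k4)
t=0.010: state=(1.730, -0.041)
t=0.020: state=(1.729, -0.121)
t=0.030: state=(1.728, -0.200)
t=0.150: state=(1.647, -1.131)
next step: t=0.160: state=(1.636, -1.206) — omega has crossed -1.16
linear interpolation between t=0.150 (-1.13050) and t=0.160 (-1.20593) → t≈0.154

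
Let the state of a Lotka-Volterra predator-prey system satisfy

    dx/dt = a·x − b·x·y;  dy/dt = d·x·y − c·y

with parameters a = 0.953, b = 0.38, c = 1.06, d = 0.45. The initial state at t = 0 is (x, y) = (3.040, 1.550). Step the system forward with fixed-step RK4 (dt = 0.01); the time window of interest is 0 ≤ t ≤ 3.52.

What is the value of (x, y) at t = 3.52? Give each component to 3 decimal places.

t=0.000: state=(3.040, 1.550)
step 1 (dt=0.01): k1=(1.107, 0.477), k2=(1.106, 0.482), k3=(1.106, 0.482), k4=(1.105, 0.487); state += dt/6·(k1+2k2+2k3+k4)
t=0.010: state=(3.051, 1.555)
t=0.020: state=(3.062, 1.560)
t=0.030: state=(3.073, 1.565)
continuing one RK4 step at a time; state shown every 20 steps (Δt=0.2):
t=0.200: state=(3.256, 1.665)
t=0.400: state=(3.452, 1.822)
t=0.600: state=(3.610, 2.026)
t=0.800: state=(3.710, 2.279)
t=1.000: state=(3.733, 2.579)
t=1.200: state=(3.667, 2.913)
t=1.400: state=(3.509, 3.256)
t=1.600: state=(3.274, 3.577)
t=1.800: state=(2.988, 3.836)
t=2.000: state=(2.682, 4.005)
t=2.200: state=(2.386, 4.070)
t=2.400: state=(2.121, 4.031)
t=2.600: state=(1.897, 3.906)
t=2.800: state=(1.718, 3.717)
t=3.000: state=(1.580, 3.487)
t=3.200: state=(1.481, 3.236)
t=3.400: state=(1.415, 2.982)
t=3.520: state=(1.389, 2.832)

(x, y) = (1.389, 2.832)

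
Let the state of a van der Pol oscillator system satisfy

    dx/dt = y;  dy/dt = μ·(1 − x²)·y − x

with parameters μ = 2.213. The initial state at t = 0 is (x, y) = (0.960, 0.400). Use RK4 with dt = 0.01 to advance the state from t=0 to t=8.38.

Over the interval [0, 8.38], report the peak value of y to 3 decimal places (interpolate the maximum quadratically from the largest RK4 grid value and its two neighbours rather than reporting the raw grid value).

t=0.000: state=(0.960, 0.400)
step 1 (dt=0.01): k1=(0.400, -0.891), k2=(0.396, -0.897), k3=(0.396, -0.897), k4=(0.391, -0.903); state += dt/6·(k1+2k2+2k3+k4)
t=0.010: state=(0.964, 0.391)
t=0.020: state=(0.968, 0.382)
t=0.030: state=(0.972, 0.373)
continuing one RK4 step at a time; state shown every 50 steps (Δt=0.5):
t=0.500: state=(1.035, -0.109)
t=1.000: state=(0.853, -0.634)
t=1.500: state=(0.320, -1.694)
t=2.000: state=(-1.117, -3.673)
t=2.500: state=(-1.968, -0.104)
t=3.000: state=(-1.875, 0.305)
t=3.500: state=(-1.705, 0.372)
t=4.000: state=(-1.499, 0.460)
t=4.500: state=(-1.232, 0.632)
t=5.000: state=(-0.822, 1.092)
t=5.500: state=(0.069, 2.879)
t=6.000: state=(1.790, 1.977)
t=6.500: state=(1.999, -0.209)
t=7.000: state=(1.857, -0.323)
t=7.500: state=(1.682, -0.381)
t=8.000: state=(1.470, -0.474)
t=8.380: state=(1.268, -0.603)
largest grid value and its neighbours: y(5.730)=4.07136, y(5.740)=4.07773, y(5.750)=4.07685
parabola through these three points peaks at t≈5.744 with y≈4.07825

max y = 4.078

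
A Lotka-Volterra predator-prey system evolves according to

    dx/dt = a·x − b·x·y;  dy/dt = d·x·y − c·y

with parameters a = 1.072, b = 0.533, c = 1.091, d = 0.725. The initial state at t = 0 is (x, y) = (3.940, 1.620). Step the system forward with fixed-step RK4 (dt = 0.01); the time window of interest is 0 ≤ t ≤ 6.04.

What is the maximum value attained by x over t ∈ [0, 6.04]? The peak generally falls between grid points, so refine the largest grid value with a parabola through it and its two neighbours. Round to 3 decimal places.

max x = 3.992

t=0.000: state=(3.940, 1.620)
step 1 (dt=0.01): k1=(0.822, 2.860), k2=(0.792, 2.890), k3=(0.792, 2.890), k4=(0.762, 2.921); state += dt/6·(k1+2k2+2k3+k4)
t=0.010: state=(3.948, 1.649)
t=0.020: state=(3.955, 1.678)
t=0.030: state=(3.962, 1.709)
continuing one RK4 step at a time; state shown every 20 steps (Δt=0.2):
t=0.200: state=(3.967, 2.319)
t=0.400: state=(3.658, 3.254)
t=0.600: state=(3.035, 4.263)
t=0.800: state=(2.283, 5.040)
t=1.000: state=(1.617, 5.365)
t=1.200: state=(1.134, 5.254)
t=1.400: state=(0.818, 4.858)
t=1.600: state=(0.621, 4.330)
t=1.800: state=(0.500, 3.773)
t=2.000: state=(0.426, 3.243)
t=2.200: state=(0.384, 2.764)
t=2.400: state=(0.362, 2.345)
t=2.600: state=(0.356, 1.986)
t=2.800: state=(0.363, 1.682)
t=3.000: state=(0.382, 1.427)
t=3.200: state=(0.411, 1.215)
t=3.400: state=(0.452, 1.040)
t=3.600: state=(0.505, 0.896)
t=3.800: state=(0.573, 0.779)
t=4.000: state=(0.656, 0.684)
t=4.200: state=(0.759, 0.609)
t=4.400: state=(0.884, 0.552)
t=4.600: state=(1.036, 0.510)
t=4.800: state=(1.218, 0.482)
t=5.000: state=(1.434, 0.470)
t=5.200: state=(1.690, 0.473)
t=5.400: state=(1.989, 0.497)
t=5.600: state=(2.333, 0.546)
t=5.800: state=(2.715, 0.633)
t=6.000: state=(3.123, 0.777)
t=6.040: state=(3.205, 0.815)
largest grid value and its neighbours: x(0.110)=3.99149, x(0.120)=3.99194, x(0.130)=3.99162
parabola through these three points peaks at t≈0.121 with x≈3.99194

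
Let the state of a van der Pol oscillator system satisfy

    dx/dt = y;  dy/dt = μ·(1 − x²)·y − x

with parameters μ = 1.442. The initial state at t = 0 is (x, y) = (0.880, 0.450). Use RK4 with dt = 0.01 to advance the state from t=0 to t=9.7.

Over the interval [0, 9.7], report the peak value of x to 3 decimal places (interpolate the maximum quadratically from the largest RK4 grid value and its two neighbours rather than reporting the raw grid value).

t=0.000: state=(0.880, 0.450)
step 1 (dt=0.01): k1=(0.450, -0.734), k2=(0.446, -0.740), k3=(0.446, -0.740), k4=(0.443, -0.746); state += dt/6·(k1+2k2+2k3+k4)
t=0.010: state=(0.884, 0.443)
t=0.020: state=(0.889, 0.435)
t=0.030: state=(0.893, 0.427)
continuing one RK4 step at a time; state shown every 50 steps (Δt=0.5):
t=0.500: state=(0.996, -0.009)
t=1.000: state=(0.867, -0.509)
t=1.500: state=(0.462, -1.173)
t=2.000: state=(-0.408, -2.387)
t=2.500: state=(-1.605, -1.639)
t=3.000: state=(-1.891, 0.121)
t=3.500: state=(-1.721, 0.476)
t=4.000: state=(-1.438, 0.658)
t=4.500: state=(-1.042, 0.970)
t=5.000: state=(-0.391, 1.768)
t=5.500: state=(0.871, 3.153)
t=6.000: state=(1.948, 0.707)
t=6.500: state=(1.958, -0.329)
t=7.000: state=(1.743, -0.505)
t=7.500: state=(1.455, -0.658)
t=8.000: state=(1.062, -0.955)
t=8.500: state=(0.425, -1.723)
t=9.000: state=(-0.812, -3.147)
t=9.500: state=(-1.935, -0.799)
t=9.700: state=(-2.013, -0.075)
largest grid value and its neighbours: x(6.210)=2.01373, x(6.220)=2.01376, x(6.230)=2.01358
parabola through these three points peaks at t≈6.216 with x≈2.01377

max x = 2.014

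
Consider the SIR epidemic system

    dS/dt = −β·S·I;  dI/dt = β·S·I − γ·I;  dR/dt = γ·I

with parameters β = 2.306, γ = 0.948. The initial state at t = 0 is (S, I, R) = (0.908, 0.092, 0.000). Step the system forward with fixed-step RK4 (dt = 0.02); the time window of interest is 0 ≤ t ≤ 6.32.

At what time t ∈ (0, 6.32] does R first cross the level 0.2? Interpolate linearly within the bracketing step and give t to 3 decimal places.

t=0.000: state=(0.908, 0.092, 0.000)
step 1 (dt=0.02): k1=(-0.193, 0.105, 0.087), k2=(-0.194, 0.106, 0.088), k3=(-0.194, 0.106, 0.088), k4=(-0.196, 0.107, 0.089); state += dt/6·(k1+2k2+2k3+k4)
t=0.020: state=(0.904, 0.094, 0.002)
t=0.040: state=(0.900, 0.096, 0.004)
t=0.060: state=(0.896, 0.098, 0.005)
continuing one RK4 step at a time; state shown every 25 steps (Δt=0.5):
t=0.500: state=(0.789, 0.153, 0.058)
t=1.000: state=(0.637, 0.217, 0.146)
t=1.240: state=(0.561, 0.241, 0.198)
next step: t=1.260: state=(0.555, 0.243, 0.203) — R has crossed 0.2
linear interpolation between t=1.240 (0.19792) and t=1.260 (0.20250) → t≈1.249

t = 1.249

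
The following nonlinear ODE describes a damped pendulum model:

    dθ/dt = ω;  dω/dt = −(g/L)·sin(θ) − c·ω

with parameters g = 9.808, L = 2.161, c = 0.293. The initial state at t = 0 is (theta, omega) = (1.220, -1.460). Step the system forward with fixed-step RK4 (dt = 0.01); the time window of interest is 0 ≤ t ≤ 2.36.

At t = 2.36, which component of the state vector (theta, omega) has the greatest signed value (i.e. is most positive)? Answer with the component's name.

largest component: omega

t=0.000: state=(1.220, -1.460)
step 1 (dt=0.01): k1=(-1.460, -3.834), k2=(-1.479, -3.817), k3=(-1.479, -3.817), k4=(-1.498, -3.800); state += dt/6·(k1+2k2+2k3+k4)
t=0.010: state=(1.205, -1.498)
t=0.020: state=(1.190, -1.536)
t=0.030: state=(1.174, -1.573)
continuing one RK4 step at a time; state shown every 10 steps (Δt=0.1):
t=0.100: state=(1.055, -1.824)
t=0.200: state=(0.857, -2.137)
t=0.300: state=(0.631, -2.378)
t=0.400: state=(0.385, -2.526)
t=0.500: state=(0.129, -2.566)
t=0.600: state=(-0.125, -2.492)
t=0.700: state=(-0.366, -2.311)
t=0.800: state=(-0.584, -2.039)
t=0.900: state=(-0.771, -1.699)
t=1.000: state=(-0.922, -1.314)
t=1.100: state=(-1.033, -0.904)
t=1.200: state=(-1.103, -0.486)
t=1.300: state=(-1.131, -0.069)
t=1.400: state=(-1.117, 0.337)
t=1.500: state=(-1.064, 0.725)
t=1.600: state=(-0.973, 1.085)
t=1.700: state=(-0.848, 1.407)
t=1.800: state=(-0.693, 1.679)
t=1.900: state=(-0.515, 1.884)
t=2.000: state=(-0.319, 2.011)
t=2.100: state=(-0.115, 2.049)
t=2.200: state=(0.088, 1.996)
t=2.300: state=(0.281, 1.856)
t=2.360: state=(0.389, 1.734)
compare at T: theta=0.389, omega=1.734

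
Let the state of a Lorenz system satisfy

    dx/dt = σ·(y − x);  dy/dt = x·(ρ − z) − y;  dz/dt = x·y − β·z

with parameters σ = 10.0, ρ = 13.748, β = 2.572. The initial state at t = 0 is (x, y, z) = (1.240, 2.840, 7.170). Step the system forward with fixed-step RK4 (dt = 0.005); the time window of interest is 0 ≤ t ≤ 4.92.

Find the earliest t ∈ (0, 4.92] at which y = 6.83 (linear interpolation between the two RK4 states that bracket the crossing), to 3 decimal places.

t=0.000: state=(1.240, 2.840, 7.170)
step 1 (dt=0.005): k1=(16.000, 5.317, -14.920), k2=(15.733, 5.614, -14.693), k3=(15.747, 5.608, -14.696), k4=(15.493, 5.903, -14.470); state += dt/6·(k1+2k2+2k3+k4)
t=0.005: state=(1.319, 2.868, 7.097)
t=0.010: state=(1.395, 2.899, 7.025)
t=0.015: state=(1.469, 2.933, 6.956)
continuing one RK4 step at a time; state shown every 40 steps (Δt=0.2):
t=0.200: state=(4.139, 5.981, 6.215)
t=0.230: state=(4.722, 6.768, 6.570)
next step: t=0.235: state=(4.825, 6.904, 6.648) — y has crossed 6.83
linear interpolation between t=0.230 (6.76752) and t=0.235 (6.90374) → t≈0.232

t = 0.232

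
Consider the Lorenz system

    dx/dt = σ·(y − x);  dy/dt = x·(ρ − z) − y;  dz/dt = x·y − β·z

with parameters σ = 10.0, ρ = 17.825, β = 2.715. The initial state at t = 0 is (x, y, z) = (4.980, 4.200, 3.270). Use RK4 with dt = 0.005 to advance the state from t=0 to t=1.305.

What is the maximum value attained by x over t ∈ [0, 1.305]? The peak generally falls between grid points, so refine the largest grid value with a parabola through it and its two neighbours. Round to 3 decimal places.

t=0.000: state=(4.980, 4.200, 3.270)
step 1 (dt=0.005): k1=(-7.800, 68.284, 12.038), k2=(-5.898, 67.680, 12.721), k3=(-5.961, 67.742, 12.730), k4=(-4.115, 67.196, 13.417); state += dt/6·(k1+2k2+2k3+k4)
t=0.005: state=(4.950, 4.539, 3.334)
t=0.010: state=(4.938, 4.872, 3.404)
t=0.015: state=(4.943, 5.202, 3.482)
continuing one RK4 step at a time; state shown every 10 steps (Δt=0.05):
t=0.050: state=(5.376, 7.480, 4.254)
t=0.100: state=(6.916, 10.847, 6.349)
t=0.150: state=(9.169, 14.062, 10.280)
t=0.200: state=(11.525, 15.668, 16.339)
t=0.250: state=(12.872, 13.709, 22.923)
t=0.300: state=(12.152, 8.502, 26.676)
t=0.350: state=(9.554, 3.309, 26.260)
t=0.400: state=(6.386, 0.337, 23.553)
t=0.450: state=(3.735, -0.727, 20.500)
t=0.500: state=(1.930, -0.882, 17.790)
t=0.550: state=(0.845, -0.769, 15.479)
t=0.600: state=(0.236, -0.653, 13.498)
t=0.650: state=(-0.102, -0.611, 11.783)
t=0.700: state=(-0.308, -0.653, 10.293)
t=0.750: state=(-0.468, -0.778, 9.000)
t=0.800: state=(-0.633, -0.993, 7.880)
t=0.850: state=(-0.839, -1.318, 6.920)
t=0.900: state=(-1.123, -1.793, 6.112)
t=0.950: state=(-1.524, -2.478, 5.468)
t=1.000: state=(-2.098, -3.462, 5.025)
t=1.050: state=(-2.917, -4.859, 4.873)
t=1.100: state=(-4.074, -6.792, 5.206)
t=1.150: state=(-5.662, -9.310, 6.381)
t=1.200: state=(-7.707, -12.176, 8.955)
t=1.250: state=(-9.998, -14.470, 13.425)
t=1.300: state=(-11.869, -14.511, 19.330)
t=1.305: state=(-11.993, -14.331, 19.924)
largest grid value and its neighbours: x(0.255)=12.90264, x(0.260)=12.91088, x(0.265)=12.89616
parabola through these three points peaks at t≈0.259 with x≈12.91111

max x = 12.911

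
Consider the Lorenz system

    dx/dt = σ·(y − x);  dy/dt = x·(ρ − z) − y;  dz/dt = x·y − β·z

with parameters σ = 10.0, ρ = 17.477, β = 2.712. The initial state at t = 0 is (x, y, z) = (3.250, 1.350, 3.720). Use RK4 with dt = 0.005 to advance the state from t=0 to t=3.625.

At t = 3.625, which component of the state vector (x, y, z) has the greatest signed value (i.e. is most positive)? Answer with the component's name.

largest component: y

t=0.000: state=(3.250, 1.350, 3.720)
step 1 (dt=0.005): k1=(-19.000, 43.360, -5.701), k2=(-17.441, 42.644, -5.379), k3=(-17.498, 42.697, -5.382), k4=(-15.990, 42.028, -5.071); state += dt/6·(k1+2k2+2k3+k4)
t=0.005: state=(3.163, 1.563, 3.693)
t=0.010: state=(3.090, 1.771, 3.669)
t=0.015: state=(3.030, 1.973, 3.648)
continuing one RK4 step at a time; state shown every 40 steps (Δt=0.2):
t=0.200: state=(6.451, 10.544, 6.318)
t=0.400: state=(12.098, 9.163, 25.693)
t=0.600: state=(2.314, -0.623, 17.856)
t=0.800: state=(0.006, -0.260, 10.330)
t=1.000: state=(-0.336, -0.541, 6.017)
t=1.200: state=(-1.232, -2.087, 3.648)
t=1.400: state=(-5.114, -8.675, 4.674)
t=1.600: state=(-12.761, -12.587, 23.703)
t=1.800: state=(-3.288, 0.737, 19.584)
t=2.000: state=(0.103, 0.548, 11.282)
t=2.200: state=(0.763, 1.196, 6.620)
t=2.400: state=(2.635, 4.383, 4.546)
t=2.600: state=(9.257, 13.816, 11.596)
t=2.800: state=(8.991, 3.403, 24.933)
t=3.000: state=(1.320, -0.086, 14.999)
t=3.200: state=(0.479, 0.571, 8.741)
t=3.400: state=(1.234, 1.991, 5.240)
t=3.600: state=(4.586, 7.636, 5.138)
t=3.625: state=(5.407, 8.927, 5.802)
compare at T: x=5.407, y=8.927, z=5.802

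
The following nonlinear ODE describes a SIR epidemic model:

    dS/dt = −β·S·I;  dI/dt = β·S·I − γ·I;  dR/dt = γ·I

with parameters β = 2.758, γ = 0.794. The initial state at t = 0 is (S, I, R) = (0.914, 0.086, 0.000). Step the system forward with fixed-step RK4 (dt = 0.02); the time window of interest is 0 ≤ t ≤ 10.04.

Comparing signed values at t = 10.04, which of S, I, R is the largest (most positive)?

largest component: R

t=0.000: state=(0.914, 0.086, 0.000)
step 1 (dt=0.02): k1=(-0.217, 0.149, 0.068), k2=(-0.220, 0.151, 0.069), k3=(-0.220, 0.151, 0.069), k4=(-0.223, 0.153, 0.071); state += dt/6·(k1+2k2+2k3+k4)
t=0.020: state=(0.910, 0.089, 0.001)
t=0.040: state=(0.905, 0.092, 0.003)
t=0.060: state=(0.900, 0.095, 0.004)
continuing one RK4 step at a time; state shown every 25 steps (Δt=0.5):
t=0.500: state=(0.762, 0.186, 0.052)
t=1.000: state=(0.542, 0.308, 0.151)
t=1.500: state=(0.335, 0.376, 0.289)
t=2.000: state=(0.200, 0.362, 0.438)
t=2.500: state=(0.126, 0.303, 0.571)
t=3.000: state=(0.087, 0.235, 0.678)
t=3.500: state=(0.065, 0.176, 0.759)
t=4.000: state=(0.053, 0.128, 0.819)
t=4.500: state=(0.046, 0.092, 0.862)
t=5.000: state=(0.041, 0.066, 0.893)
t=5.500: state=(0.038, 0.047, 0.915)
t=6.000: state=(0.036, 0.033, 0.931)
t=6.500: state=(0.035, 0.023, 0.942)
t=7.000: state=(0.034, 0.016, 0.950)
t=7.500: state=(0.033, 0.012, 0.955)
t=8.000: state=(0.033, 0.008, 0.959)
t=8.500: state=(0.032, 0.006, 0.962)
t=9.000: state=(0.032, 0.004, 0.964)
t=9.500: state=(0.032, 0.003, 0.965)
t=10.000: state=(0.032, 0.002, 0.966)
t=10.040: state=(0.032, 0.002, 0.966)
compare at T: S=0.032, I=0.002, R=0.966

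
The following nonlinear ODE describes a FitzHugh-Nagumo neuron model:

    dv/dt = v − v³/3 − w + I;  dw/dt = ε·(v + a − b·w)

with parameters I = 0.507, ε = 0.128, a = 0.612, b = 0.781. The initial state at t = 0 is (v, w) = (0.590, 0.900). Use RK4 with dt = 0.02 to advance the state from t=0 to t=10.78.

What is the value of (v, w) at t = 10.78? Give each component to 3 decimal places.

(v, w) = (-1.825, 0.621)

t=0.000: state=(0.590, 0.900)
step 1 (dt=0.02): k1=(0.129, 0.064), k2=(0.129, 0.064), k3=(0.129, 0.064), k4=(0.129, 0.064); state += dt/6·(k1+2k2+2k3+k4)
t=0.020: state=(0.593, 0.901)
t=0.040: state=(0.595, 0.903)
t=0.060: state=(0.598, 0.904)
continuing one RK4 step at a time; state shown every 25 steps (Δt=0.5):
t=0.500: state=(0.656, 0.933)
t=1.000: state=(0.725, 0.969)
t=1.500: state=(0.790, 1.007)
t=2.000: state=(0.848, 1.048)
t=2.500: state=(0.893, 1.089)
t=3.000: state=(0.921, 1.131)
t=3.500: state=(0.929, 1.172)
t=4.000: state=(0.917, 1.211)
t=4.500: state=(0.885, 1.246)
t=5.000: state=(0.831, 1.277)
t=5.500: state=(0.753, 1.303)
t=6.000: state=(0.643, 1.321)
t=6.500: state=(0.486, 1.331)
t=7.000: state=(0.254, 1.327)
t=7.500: state=(-0.109, 1.306)
t=8.000: state=(-0.671, 1.257)
t=8.500: state=(-1.340, 1.171)
t=9.000: state=(-1.763, 1.053)
t=9.500: state=(-1.884, 0.925)
t=10.000: state=(-1.883, 0.800)
t=10.500: state=(-1.849, 0.683)
t=10.780: state=(-1.825, 0.621)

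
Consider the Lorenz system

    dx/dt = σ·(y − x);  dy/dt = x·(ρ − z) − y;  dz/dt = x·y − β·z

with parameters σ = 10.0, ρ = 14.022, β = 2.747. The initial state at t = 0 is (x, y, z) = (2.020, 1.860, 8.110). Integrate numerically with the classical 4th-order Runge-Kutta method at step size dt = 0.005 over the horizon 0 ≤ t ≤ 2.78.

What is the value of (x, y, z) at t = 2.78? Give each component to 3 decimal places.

t=0.000: state=(2.020, 1.860, 8.110)
step 1 (dt=0.005): k1=(-1.600, 10.082, -18.521), k2=(-1.308, 10.127, -18.350), k3=(-1.314, 10.130, -18.350), k4=(-1.028, 10.177, -18.179); state += dt/6·(k1+2k2+2k3+k4)
t=0.005: state=(2.013, 1.911, 8.018)
t=0.010: state=(2.010, 1.962, 7.928)
t=0.015: state=(2.009, 2.014, 7.840)
continuing one RK4 step at a time; state shown every 20 steps (Δt=0.1):
t=0.100: state=(2.330, 3.036, 6.615)
t=0.200: state=(3.398, 4.841, 6.007)
t=0.300: state=(5.251, 7.505, 6.920)
t=0.400: state=(7.715, 10.157, 10.434)
t=0.500: state=(9.368, 9.806, 15.846)
t=0.600: state=(8.269, 5.878, 18.292)
t=0.700: state=(5.545, 2.947, 16.433)
t=0.800: state=(3.563, 2.246, 13.437)
t=0.900: state=(2.825, 2.593, 10.849)
t=1.000: state=(2.979, 3.481, 8.994)
t=1.100: state=(3.798, 4.933, 8.071)
t=1.200: state=(5.239, 6.962, 8.499)
t=1.300: state=(7.088, 8.908, 10.845)
t=1.400: state=(8.416, 8.995, 14.577)
t=1.500: state=(7.977, 6.593, 16.832)
t=1.600: state=(6.148, 4.184, 16.050)
t=1.700: state=(4.502, 3.284, 13.848)
t=1.800: state=(3.758, 3.462, 11.690)
t=1.900: state=(3.840, 4.267, 10.138)
t=2.000: state=(4.564, 5.566, 9.500)
t=2.100: state=(5.779, 7.150, 10.120)
t=2.200: state=(7.116, 8.281, 12.146)
t=2.300: state=(7.800, 7.879, 14.667)
t=2.400: state=(7.233, 6.119, 15.813)
t=2.500: state=(5.915, 4.575, 15.036)
t=2.600: state=(4.816, 4.027, 13.376)
t=2.700: state=(4.377, 4.279, 11.788)
t=2.780: state=(4.494, 4.871, 10.906)

(x, y, z) = (4.494, 4.871, 10.906)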